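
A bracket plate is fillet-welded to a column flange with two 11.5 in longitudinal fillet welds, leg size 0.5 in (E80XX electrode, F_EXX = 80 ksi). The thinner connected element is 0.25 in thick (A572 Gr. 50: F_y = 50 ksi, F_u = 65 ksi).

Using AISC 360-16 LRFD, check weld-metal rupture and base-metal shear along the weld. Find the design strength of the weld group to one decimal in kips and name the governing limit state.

Weld metal: throat = 0.707×0.5 = 0.3535 in, L = 2×11.5 = 23 in. φR_n = 0.75 × 0.6 × 80 × 0.3535 × 23 = 292.7 kips.
Base metal shear (0.25 in plate): yield φR_n = 1.0×0.6×50×0.25×23 = 172.5 kips; rupture φR_n = 0.75×0.6×65×0.25×23 = 168.2 kips; take 168.2 kips (rupture).
Governing: min(292.7, 168.2) = 168.2 kips → base-metal shear.

168.2 kips (base-metal shear governs)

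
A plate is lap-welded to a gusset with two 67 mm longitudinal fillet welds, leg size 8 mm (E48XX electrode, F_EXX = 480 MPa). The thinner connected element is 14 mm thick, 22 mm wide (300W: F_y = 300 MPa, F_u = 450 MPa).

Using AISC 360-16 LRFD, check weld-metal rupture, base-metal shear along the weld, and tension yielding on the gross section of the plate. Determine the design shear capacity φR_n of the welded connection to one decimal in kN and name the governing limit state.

83.2 kN (gross-section yield governs)

Weld metal: throat = 0.707×8 = 5.656 mm, L = 2×67 = 134 mm. φR_n = 0.75 × 0.6 × 480 × 5.656 × 134 = 163.7 kN.
Base metal shear (14 mm plate): yield φR_n = 1.0×0.6×300×14×134 = 337.7 kN; rupture φR_n = 0.75×0.6×450×14×134 = 379.9 kN; take 337.7 kN (yield).
Tension yield (gross): A_g = 22×14 = 308 mm². φR_n = 0.90 × 300 × 308 = 83.2 kN.
Governing: min(163.7, 337.7, 83.2) = 83.2 kN → gross-section yield.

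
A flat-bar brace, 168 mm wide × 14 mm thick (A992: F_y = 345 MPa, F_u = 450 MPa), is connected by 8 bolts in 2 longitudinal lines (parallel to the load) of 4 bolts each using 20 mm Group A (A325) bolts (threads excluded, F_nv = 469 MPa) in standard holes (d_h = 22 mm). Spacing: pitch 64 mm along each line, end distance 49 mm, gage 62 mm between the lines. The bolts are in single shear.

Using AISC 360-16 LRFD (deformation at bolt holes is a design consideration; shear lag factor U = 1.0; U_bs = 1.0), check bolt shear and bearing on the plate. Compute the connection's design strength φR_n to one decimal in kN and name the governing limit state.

884.0 kN (bolt shear governs)

Bolt shear: A_b = π(20)²/4 = 314.16 mm². φR_n = 0.75 × 469 × 314.16 × 8 × 1 = 884.0 kN.
Bearing (14 mm plate, F_u = 450 MPa): end bolts L_c = 49 − 22/2 = 38, R_n = min(1.2×38×14×450, 2.4×20×14×450) = 287.28 kN/bolt; interior L_c = 64 − 22 = 42, R_n = 302.4 kN/bolt. φR_n = 0.75 × (2×287.28 + 6×302.4) = 1791.7 kN.
Governing: min(884.0, 1791.7) = 884.0 kN → bolt shear.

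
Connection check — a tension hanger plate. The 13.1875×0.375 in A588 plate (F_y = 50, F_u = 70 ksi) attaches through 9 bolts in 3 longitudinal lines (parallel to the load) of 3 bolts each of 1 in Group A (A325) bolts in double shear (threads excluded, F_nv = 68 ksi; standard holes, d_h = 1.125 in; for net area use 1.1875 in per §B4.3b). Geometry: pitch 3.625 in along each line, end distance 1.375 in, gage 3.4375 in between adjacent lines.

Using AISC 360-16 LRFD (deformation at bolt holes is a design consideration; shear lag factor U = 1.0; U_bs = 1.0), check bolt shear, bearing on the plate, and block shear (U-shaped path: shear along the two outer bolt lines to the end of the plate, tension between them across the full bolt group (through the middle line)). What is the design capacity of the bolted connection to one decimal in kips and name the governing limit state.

Bolt shear: A_b = π(1)²/4 = 0.7854 in². φR_n = 0.75 × 68 × 0.7854 × 9 × 2 = 721.0 kips.
Bearing (0.375 in plate, F_u = 70 ksi): end bolts L_c = 1.375 − 1.125/2 = 0.8125, R_n = min(1.2×0.8125×0.375×70, 2.4×1×0.375×70) = 25.594 kips/bolt; interior L_c = 3.625 − 1.125 = 2.5, R_n = 63 kips/bolt. φR_n = 0.75 × (3×25.594 + 6×63) = 341.1 kips.
Block shear: shear path 2×[1.375+2×3.625] = 2×8.625 in, A_gv = 6.4688, A_nv = 2×(8.625 − 2.5×1.1875)×0.375 = 4.2422 in²; tension across gage: (6.875 − 2×1.1875)×0.375 = 1.6875 in². R_n = min(0.6×70×4.2422, 0.6×50×6.4688) + 1.0×70×1.6875 = min(178.17, 194.06) + 118.13 = 296.3 kips. φR_n = 0.75 × 296.3 = 222.2 kips.
Governing: min(721.0, 341.1, 222.2) = 222.2 kips → block shear.

222.2 kips (block shear governs)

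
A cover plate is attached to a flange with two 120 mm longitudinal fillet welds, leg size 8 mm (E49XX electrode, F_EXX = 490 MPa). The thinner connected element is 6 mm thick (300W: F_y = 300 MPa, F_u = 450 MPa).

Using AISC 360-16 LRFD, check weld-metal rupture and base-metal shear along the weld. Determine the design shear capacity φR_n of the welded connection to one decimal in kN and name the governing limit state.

259.2 kN (base-metal shear governs)

Weld metal: throat = 0.707×8 = 5.656 mm, L = 2×120 = 240 mm. φR_n = 0.75 × 0.6 × 490 × 5.656 × 240 = 299.3 kN.
Base metal shear (6 mm plate): yield φR_n = 1.0×0.6×300×6×240 = 259.2 kN; rupture φR_n = 0.75×0.6×450×6×240 = 291.6 kN; take 259.2 kN (yield).
Governing: min(299.3, 259.2) = 259.2 kN → base-metal shear.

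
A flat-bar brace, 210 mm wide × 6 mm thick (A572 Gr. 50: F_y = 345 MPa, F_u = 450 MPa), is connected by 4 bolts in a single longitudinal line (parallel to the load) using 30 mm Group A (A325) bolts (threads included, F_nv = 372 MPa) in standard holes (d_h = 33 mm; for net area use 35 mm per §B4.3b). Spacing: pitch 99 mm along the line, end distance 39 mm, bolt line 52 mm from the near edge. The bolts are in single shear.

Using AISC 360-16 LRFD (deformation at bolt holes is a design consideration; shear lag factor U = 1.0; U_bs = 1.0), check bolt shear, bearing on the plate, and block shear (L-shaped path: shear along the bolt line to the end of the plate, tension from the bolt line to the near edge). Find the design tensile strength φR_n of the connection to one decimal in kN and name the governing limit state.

Bolt shear: A_b = π(30)²/4 = 706.86 mm². φR_n = 0.75 × 372 × 706.86 × 4 × 1 = 788.9 kN.
Bearing (6 mm plate, F_u = 450 MPa): end bolts L_c = 39 − 33/2 = 22.5, R_n = min(1.2×22.5×6×450, 2.4×30×6×450) = 72.9 kN/bolt; interior L_c = 99 − 33 = 66, R_n = 194.4 kN/bolt. φR_n = 0.75 × (1×72.9 + 3×194.4) = 492.1 kN.
Block shear: shear path 1×[39+3×99] = 1×336 mm, A_gv = 2016, A_nv = 1×(336 − 3.5×35)×6 = 1281 mm²; tension to near edge: (52 − 0.5×35)×6 = 207 mm². R_n = min(0.6×450×1281, 0.6×345×2016) + 1.0×450×207 = min(345.87, 417.31) + 93.15 = 439.02 kN. φR_n = 0.75 × 439.02 = 329.3 kN.
Governing: min(788.9, 492.1, 329.3) = 329.3 kN → block shear.

329.3 kN (block shear governs)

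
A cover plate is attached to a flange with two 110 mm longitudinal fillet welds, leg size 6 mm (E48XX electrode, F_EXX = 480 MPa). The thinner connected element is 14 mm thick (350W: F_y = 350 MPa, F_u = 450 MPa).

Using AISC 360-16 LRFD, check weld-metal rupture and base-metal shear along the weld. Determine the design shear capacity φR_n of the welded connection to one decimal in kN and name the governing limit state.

201.6 kN (weld metal governs)

Weld metal: throat = 0.707×6 = 4.242 mm, L = 2×110 = 220 mm. φR_n = 0.75 × 0.6 × 480 × 4.242 × 220 = 201.6 kN.
Base metal shear (14 mm plate): yield φR_n = 1.0×0.6×350×14×220 = 646.8 kN; rupture φR_n = 0.75×0.6×450×14×220 = 623.7 kN; take 623.7 kN (rupture).
Governing: min(201.6, 623.7) = 201.6 kN → weld metal.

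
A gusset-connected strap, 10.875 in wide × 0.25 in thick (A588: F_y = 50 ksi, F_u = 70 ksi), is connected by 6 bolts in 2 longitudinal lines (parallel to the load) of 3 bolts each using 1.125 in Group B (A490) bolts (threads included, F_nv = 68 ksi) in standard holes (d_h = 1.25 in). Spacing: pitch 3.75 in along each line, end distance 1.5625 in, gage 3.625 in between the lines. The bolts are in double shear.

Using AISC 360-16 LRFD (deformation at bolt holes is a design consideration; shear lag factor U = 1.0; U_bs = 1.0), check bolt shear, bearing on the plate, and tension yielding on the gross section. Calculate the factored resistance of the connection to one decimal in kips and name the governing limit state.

122.3 kips (gross-section yield governs)

Bolt shear: A_b = π(1.125)²/4 = 0.99402 in². φR_n = 0.75 × 68 × 0.99402 × 6 × 2 = 608.3 kips.
Bearing (0.25 in plate, F_u = 70 ksi): end bolts L_c = 1.5625 − 1.25/2 = 0.9375, R_n = min(1.2×0.9375×0.25×70, 2.4×1.125×0.25×70) = 19.688 kips/bolt; interior L_c = 3.75 − 1.25 = 2.5, R_n = 47.25 kips/bolt. φR_n = 0.75 × (2×19.688 + 4×47.25) = 171.3 kips.
Tension yield (gross): A_g = 10.875×0.25 = 2.7188 in². φR_n = 0.90 × 50 × 2.7188 = 122.3 kips.
Governing: min(608.3, 171.3, 122.3) = 122.3 kips → gross-section yield.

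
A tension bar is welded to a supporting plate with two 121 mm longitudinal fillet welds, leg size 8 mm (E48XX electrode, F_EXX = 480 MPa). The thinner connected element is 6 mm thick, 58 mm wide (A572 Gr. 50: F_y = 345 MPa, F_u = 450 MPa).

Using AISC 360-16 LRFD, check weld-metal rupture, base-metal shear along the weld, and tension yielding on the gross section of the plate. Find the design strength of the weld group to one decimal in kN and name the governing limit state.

108.1 kN (gross-section yield governs)

Weld metal: throat = 0.707×8 = 5.656 mm, L = 2×121 = 242 mm. φR_n = 0.75 × 0.6 × 480 × 5.656 × 242 = 295.7 kN.
Base metal shear (6 mm plate): yield φR_n = 1.0×0.6×345×6×242 = 300.6 kN; rupture φR_n = 0.75×0.6×450×6×242 = 294.0 kN; take 294.0 kN (rupture).
Tension yield (gross): A_g = 58×6 = 348 mm². φR_n = 0.90 × 345 × 348 = 108.1 kN.
Governing: min(295.7, 294.0, 108.1) = 108.1 kN → gross-section yield.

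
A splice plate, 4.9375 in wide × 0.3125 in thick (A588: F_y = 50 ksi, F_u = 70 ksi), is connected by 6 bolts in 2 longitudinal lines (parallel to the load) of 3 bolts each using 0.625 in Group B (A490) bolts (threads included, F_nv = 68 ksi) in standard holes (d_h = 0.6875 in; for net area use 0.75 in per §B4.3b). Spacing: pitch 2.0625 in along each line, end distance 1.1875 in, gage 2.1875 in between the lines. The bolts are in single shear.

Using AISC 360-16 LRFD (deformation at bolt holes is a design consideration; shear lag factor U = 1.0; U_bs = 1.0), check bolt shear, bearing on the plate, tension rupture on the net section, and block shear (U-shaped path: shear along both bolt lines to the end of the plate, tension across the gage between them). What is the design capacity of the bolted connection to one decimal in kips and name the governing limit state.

56.4 kips (net-section rupture governs)

Bolt shear: A_b = π(0.625)²/4 = 0.3068 in². φR_n = 0.75 × 68 × 0.3068 × 6 × 1 = 93.9 kips.
Bearing (0.3125 in plate, F_u = 70 ksi): end bolts L_c = 1.1875 − 0.6875/2 = 0.84375, R_n = min(1.2×0.84375×0.3125×70, 2.4×0.625×0.3125×70) = 22.148 kips/bolt; interior L_c = 2.0625 − 0.6875 = 1.375, R_n = 32.813 kips/bolt. φR_n = 0.75 × (2×22.148 + 4×32.813) = 131.7 kips.
Tension rupture (net): A_n = (4.9375 − 2×0.75)×0.3125 = 1.0742 in² (U = 1.0, A_e = A_n). φR_n = 0.75 × 70 × 1.0742 = 56.4 kips.
Block shear: shear path 2×[1.1875+2×2.0625] = 2×5.3125 in, A_gv = 3.3203, A_nv = 2×(5.3125 − 2.5×0.75)×0.3125 = 2.1484 in²; tension across gage: (2.1875 − 1×0.75)×0.3125 = 0.44922 in². R_n = min(0.6×70×2.1484, 0.6×50×3.3203) + 1.0×70×0.44922 = min(90.233, 99.609) + 31.445 = 121.68 kips. φR_n = 0.75 × 121.68 = 91.3 kips.
Governing: min(93.9, 131.7, 56.4, 91.3) = 56.4 kips → net-section rupture.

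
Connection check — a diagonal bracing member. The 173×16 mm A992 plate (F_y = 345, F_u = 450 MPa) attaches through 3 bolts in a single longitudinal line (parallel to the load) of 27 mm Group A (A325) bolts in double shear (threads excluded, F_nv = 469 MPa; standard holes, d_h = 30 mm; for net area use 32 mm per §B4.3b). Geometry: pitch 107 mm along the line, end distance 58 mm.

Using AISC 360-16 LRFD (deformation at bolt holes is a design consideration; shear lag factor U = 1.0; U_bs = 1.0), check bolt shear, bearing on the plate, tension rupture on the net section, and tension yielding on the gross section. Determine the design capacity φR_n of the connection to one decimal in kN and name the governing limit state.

Bolt shear: A_b = π(27)²/4 = 572.56 mm². φR_n = 0.75 × 469 × 572.56 × 3 × 2 = 1208.4 kN.
Bearing (16 mm plate, F_u = 450 MPa): end bolts L_c = 58 − 30/2 = 43, R_n = min(1.2×43×16×450, 2.4×27×16×450) = 371.52 kN/bolt; interior L_c = 107 − 30 = 77, R_n = 466.56 kN/bolt. φR_n = 0.75 × (1×371.52 + 2×466.56) = 978.5 kN.
Tension rupture (net): A_n = (173 − 1×32)×16 = 2256 mm² (U = 1.0, A_e = A_n). φR_n = 0.75 × 450 × 2256 = 761.4 kN.
Tension yield (gross): A_g = 173×16 = 2768 mm². φR_n = 0.90 × 345 × 2768 = 859.5 kN.
Governing: min(1208.4, 978.5, 761.4, 859.5) = 761.4 kN → net-section rupture.

761.4 kN (net-section rupture governs)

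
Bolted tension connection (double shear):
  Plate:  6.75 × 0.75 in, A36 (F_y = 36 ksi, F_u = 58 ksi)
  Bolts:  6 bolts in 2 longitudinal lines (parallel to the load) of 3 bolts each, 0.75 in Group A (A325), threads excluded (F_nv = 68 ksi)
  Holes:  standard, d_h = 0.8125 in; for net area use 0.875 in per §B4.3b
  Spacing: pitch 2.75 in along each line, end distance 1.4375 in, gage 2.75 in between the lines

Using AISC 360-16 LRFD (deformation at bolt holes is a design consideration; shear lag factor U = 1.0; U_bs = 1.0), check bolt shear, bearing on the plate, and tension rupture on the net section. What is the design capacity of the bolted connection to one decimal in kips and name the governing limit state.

Bolt shear: A_b = π(0.75)²/4 = 0.44179 in². φR_n = 0.75 × 68 × 0.44179 × 6 × 2 = 270.4 kips.
Bearing (0.75 in plate, F_u = 58 ksi): end bolts L_c = 1.4375 − 0.8125/2 = 1.03125, R_n = min(1.2×1.03125×0.75×58, 2.4×0.75×0.75×58) = 53.831 kips/bolt; interior L_c = 2.75 − 0.8125 = 1.9375, R_n = 78.3 kips/bolt. φR_n = 0.75 × (2×53.831 + 4×78.3) = 315.6 kips.
Tension rupture (net): A_n = (6.75 − 2×0.875)×0.75 = 3.75 in² (U = 1.0, A_e = A_n). φR_n = 0.75 × 58 × 3.75 = 163.1 kips.
Governing: min(270.4, 315.6, 163.1) = 163.1 kips → net-section rupture.

163.1 kips (net-section rupture governs)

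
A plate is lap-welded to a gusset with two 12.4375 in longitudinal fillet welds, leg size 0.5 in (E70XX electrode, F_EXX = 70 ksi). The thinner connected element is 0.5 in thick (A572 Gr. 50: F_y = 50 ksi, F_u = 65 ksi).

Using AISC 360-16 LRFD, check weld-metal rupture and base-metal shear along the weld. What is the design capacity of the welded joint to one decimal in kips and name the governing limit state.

Weld metal: throat = 0.707×0.5 = 0.3535 in, L = 2×12.4375 = 24.875 in. φR_n = 0.75 × 0.6 × 70 × 0.3535 × 24.875 = 277.0 kips.
Base metal shear (0.5 in plate): yield φR_n = 1.0×0.6×50×0.5×24.875 = 373.1 kips; rupture φR_n = 0.75×0.6×65×0.5×24.875 = 363.8 kips; take 363.8 kips (rupture).
Governing: min(277.0, 363.8) = 277.0 kips → weld metal.

277.0 kips (weld metal governs)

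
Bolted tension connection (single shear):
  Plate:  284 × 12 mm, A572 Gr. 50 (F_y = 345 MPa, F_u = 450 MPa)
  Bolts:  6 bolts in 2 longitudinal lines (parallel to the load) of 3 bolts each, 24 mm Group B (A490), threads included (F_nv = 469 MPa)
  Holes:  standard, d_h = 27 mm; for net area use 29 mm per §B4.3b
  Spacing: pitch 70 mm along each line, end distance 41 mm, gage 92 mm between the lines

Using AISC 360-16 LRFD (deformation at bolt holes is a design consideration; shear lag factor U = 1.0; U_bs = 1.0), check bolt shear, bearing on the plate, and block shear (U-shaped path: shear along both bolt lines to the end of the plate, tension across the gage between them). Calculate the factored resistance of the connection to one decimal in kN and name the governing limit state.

782.5 kN (block shear governs)

Bolt shear: A_b = π(24)²/4 = 452.39 mm². φR_n = 0.75 × 469 × 452.39 × 6 × 1 = 954.8 kN.
Bearing (12 mm plate, F_u = 450 MPa): end bolts L_c = 41 − 27/2 = 27.5, R_n = min(1.2×27.5×12×450, 2.4×24×12×450) = 178.2 kN/bolt; interior L_c = 70 − 27 = 43, R_n = 278.64 kN/bolt. φR_n = 0.75 × (2×178.2 + 4×278.64) = 1103.2 kN.
Block shear: shear path 2×[41+2×70] = 2×181 mm, A_gv = 4344, A_nv = 2×(181 − 2.5×29)×12 = 2604 mm²; tension across gage: (92 − 1×29)×12 = 756 mm². R_n = min(0.6×450×2604, 0.6×345×4344) + 1.0×450×756 = min(703.08, 899.21) + 340.2 = 1043.3 kN. φR_n = 0.75 × 1043.3 = 782.5 kN.
Governing: min(954.8, 1103.2, 782.5) = 782.5 kN → block shear.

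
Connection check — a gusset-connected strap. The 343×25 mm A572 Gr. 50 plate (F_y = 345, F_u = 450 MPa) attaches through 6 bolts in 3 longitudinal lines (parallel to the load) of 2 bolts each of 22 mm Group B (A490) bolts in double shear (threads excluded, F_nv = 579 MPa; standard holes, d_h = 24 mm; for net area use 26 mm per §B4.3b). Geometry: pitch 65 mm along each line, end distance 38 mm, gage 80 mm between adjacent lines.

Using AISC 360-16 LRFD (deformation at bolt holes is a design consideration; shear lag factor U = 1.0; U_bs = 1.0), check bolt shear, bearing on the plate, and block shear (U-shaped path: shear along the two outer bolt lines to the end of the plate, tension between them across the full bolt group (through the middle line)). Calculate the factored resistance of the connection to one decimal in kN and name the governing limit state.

1559.3 kN (block shear governs)

Bolt shear: A_b = π(22)²/4 = 380.13 mm². φR_n = 0.75 × 579 × 380.13 × 6 × 2 = 1980.9 kN.
Bearing (25 mm plate, F_u = 450 MPa): end bolts L_c = 38 − 24/2 = 26, R_n = min(1.2×26×25×450, 2.4×22×25×450) = 351 kN/bolt; interior L_c = 65 − 24 = 41, R_n = 553.5 kN/bolt. φR_n = 0.75 × (3×351 + 3×553.5) = 2035.1 kN.
Block shear: shear path 2×[38+1×65] = 2×103 mm, A_gv = 5150, A_nv = 2×(103 − 1.5×26)×25 = 3200 mm²; tension across gage: (160 − 2×26)×25 = 2700 mm². R_n = min(0.6×450×3200, 0.6×345×5150) + 1.0×450×2700 = min(864, 1066.1) + 1215 = 2079 kN. φR_n = 0.75 × 2079 = 1559.3 kN.
Governing: min(1980.9, 2035.1, 1559.3) = 1559.3 kN → block shear.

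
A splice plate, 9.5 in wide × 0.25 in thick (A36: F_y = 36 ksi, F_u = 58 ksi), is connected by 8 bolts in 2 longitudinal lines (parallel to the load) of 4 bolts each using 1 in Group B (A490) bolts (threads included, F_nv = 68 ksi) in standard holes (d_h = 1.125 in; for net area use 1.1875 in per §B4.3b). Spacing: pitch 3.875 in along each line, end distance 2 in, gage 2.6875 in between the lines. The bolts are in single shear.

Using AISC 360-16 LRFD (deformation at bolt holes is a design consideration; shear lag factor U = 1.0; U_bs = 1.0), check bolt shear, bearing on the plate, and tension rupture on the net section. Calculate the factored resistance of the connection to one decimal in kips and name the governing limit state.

77.5 kips (net-section rupture governs)

Bolt shear: A_b = π(1)²/4 = 0.7854 in². φR_n = 0.75 × 68 × 0.7854 × 8 × 1 = 320.4 kips.
Bearing (0.25 in plate, F_u = 58 ksi): end bolts L_c = 2 − 1.125/2 = 1.4375, R_n = min(1.2×1.4375×0.25×58, 2.4×1×0.25×58) = 25.013 kips/bolt; interior L_c = 3.875 − 1.125 = 2.75, R_n = 34.8 kips/bolt. φR_n = 0.75 × (2×25.013 + 6×34.8) = 194.1 kips.
Tension rupture (net): A_n = (9.5 − 2×1.1875)×0.25 = 1.7813 in² (U = 1.0, A_e = A_n). φR_n = 0.75 × 58 × 1.7813 = 77.5 kips.
Governing: min(320.4, 194.1, 77.5) = 77.5 kips → net-section rupture.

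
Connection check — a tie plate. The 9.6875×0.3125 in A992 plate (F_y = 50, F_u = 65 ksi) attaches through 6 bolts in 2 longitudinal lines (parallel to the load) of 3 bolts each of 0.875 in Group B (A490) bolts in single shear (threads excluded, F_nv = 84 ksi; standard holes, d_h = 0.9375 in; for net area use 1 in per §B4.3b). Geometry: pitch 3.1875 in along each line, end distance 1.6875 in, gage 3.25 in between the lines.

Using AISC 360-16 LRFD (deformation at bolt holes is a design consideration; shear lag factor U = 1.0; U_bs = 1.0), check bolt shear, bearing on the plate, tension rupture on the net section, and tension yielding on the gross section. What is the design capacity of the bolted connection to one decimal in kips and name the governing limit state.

117.1 kips (net-section rupture governs)

Bolt shear: A_b = π(0.875)²/4 = 0.60132 in². φR_n = 0.75 × 84 × 0.60132 × 6 × 1 = 227.3 kips.
Bearing (0.3125 in plate, F_u = 65 ksi): end bolts L_c = 1.6875 − 0.9375/2 = 1.21875, R_n = min(1.2×1.21875×0.3125×65, 2.4×0.875×0.3125×65) = 29.707 kips/bolt; interior L_c = 3.1875 − 0.9375 = 2.25, R_n = 42.656 kips/bolt. φR_n = 0.75 × (2×29.707 + 4×42.656) = 172.5 kips.
Tension rupture (net): A_n = (9.6875 − 2×1)×0.3125 = 2.4023 in² (U = 1.0, A_e = A_n). φR_n = 0.75 × 65 × 2.4023 = 117.1 kips.
Tension yield (gross): A_g = 9.6875×0.3125 = 3.0273 in². φR_n = 0.90 × 50 × 3.0273 = 136.2 kips.
Governing: min(227.3, 172.5, 117.1, 136.2) = 117.1 kips → net-section rupture.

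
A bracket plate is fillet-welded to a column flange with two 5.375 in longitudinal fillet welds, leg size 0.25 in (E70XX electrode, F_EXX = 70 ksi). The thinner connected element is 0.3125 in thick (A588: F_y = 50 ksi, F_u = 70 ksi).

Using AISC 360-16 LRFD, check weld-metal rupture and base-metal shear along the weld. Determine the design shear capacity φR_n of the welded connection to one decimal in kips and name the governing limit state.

59.9 kips (weld metal governs)

Weld metal: throat = 0.707×0.25 = 0.17675 in, L = 2×5.375 = 10.75 in. φR_n = 0.75 × 0.6 × 70 × 0.17675 × 10.75 = 59.9 kips.
Base metal shear (0.3125 in plate): yield φR_n = 1.0×0.6×50×0.3125×10.75 = 100.8 kips; rupture φR_n = 0.75×0.6×70×0.3125×10.75 = 105.8 kips; take 100.8 kips (yield).
Governing: min(59.9, 100.8) = 59.9 kips → weld metal.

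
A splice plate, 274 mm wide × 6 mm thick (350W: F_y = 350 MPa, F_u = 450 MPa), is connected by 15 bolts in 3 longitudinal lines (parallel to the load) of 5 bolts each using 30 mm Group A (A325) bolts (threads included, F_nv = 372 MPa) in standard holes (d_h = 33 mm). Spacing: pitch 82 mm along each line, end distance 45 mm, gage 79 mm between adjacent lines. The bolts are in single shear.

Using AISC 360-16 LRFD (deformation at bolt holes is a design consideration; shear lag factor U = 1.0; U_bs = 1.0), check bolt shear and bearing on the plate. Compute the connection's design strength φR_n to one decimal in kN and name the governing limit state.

Bolt shear: A_b = π(30)²/4 = 706.86 mm². φR_n = 0.75 × 372 × 706.86 × 15 × 1 = 2958.2 kN.
Bearing (6 mm plate, F_u = 450 MPa): end bolts L_c = 45 − 33/2 = 28.5, R_n = min(1.2×28.5×6×450, 2.4×30×6×450) = 92.34 kN/bolt; interior L_c = 82 − 33 = 49, R_n = 158.76 kN/bolt. φR_n = 0.75 × (3×92.34 + 12×158.76) = 1636.6 kN.
Governing: min(2958.2, 1636.6) = 1636.6 kN → bearing.

1636.6 kN (bearing governs)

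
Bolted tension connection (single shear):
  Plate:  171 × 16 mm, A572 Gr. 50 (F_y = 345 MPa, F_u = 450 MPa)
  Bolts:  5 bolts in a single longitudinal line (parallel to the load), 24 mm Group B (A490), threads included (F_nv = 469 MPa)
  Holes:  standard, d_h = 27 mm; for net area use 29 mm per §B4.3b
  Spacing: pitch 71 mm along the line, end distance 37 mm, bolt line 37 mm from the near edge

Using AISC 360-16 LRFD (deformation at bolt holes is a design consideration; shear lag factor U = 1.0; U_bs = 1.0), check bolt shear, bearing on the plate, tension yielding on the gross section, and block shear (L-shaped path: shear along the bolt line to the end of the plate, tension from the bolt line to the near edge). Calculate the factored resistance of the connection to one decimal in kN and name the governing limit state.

Bolt shear: A_b = π(24)²/4 = 452.39 mm². φR_n = 0.75 × 469 × 452.39 × 5 × 1 = 795.6 kN.
Bearing (16 mm plate, F_u = 450 MPa): end bolts L_c = 37 − 27/2 = 23.5, R_n = min(1.2×23.5×16×450, 2.4×24×16×450) = 203.04 kN/bolt; interior L_c = 71 − 27 = 44, R_n = 380.16 kN/bolt. φR_n = 0.75 × (1×203.04 + 4×380.16) = 1292.8 kN.
Tension yield (gross): A_g = 171×16 = 2736 mm². φR_n = 0.90 × 345 × 2736 = 849.5 kN.
Block shear: shear path 1×[37+4×71] = 1×321 mm, A_gv = 5136, A_nv = 1×(321 − 4.5×29)×16 = 3048 mm²; tension to near edge: (37 − 0.5×29)×16 = 360 mm². R_n = min(0.6×450×3048, 0.6×345×5136) + 1.0×450×360 = min(822.96, 1063.2) + 162 = 984.96 kN. φR_n = 0.75 × 984.96 = 738.7 kN.
Governing: min(795.6, 1292.8, 849.5, 738.7) = 738.7 kN → block shear.

738.7 kN (block shear governs)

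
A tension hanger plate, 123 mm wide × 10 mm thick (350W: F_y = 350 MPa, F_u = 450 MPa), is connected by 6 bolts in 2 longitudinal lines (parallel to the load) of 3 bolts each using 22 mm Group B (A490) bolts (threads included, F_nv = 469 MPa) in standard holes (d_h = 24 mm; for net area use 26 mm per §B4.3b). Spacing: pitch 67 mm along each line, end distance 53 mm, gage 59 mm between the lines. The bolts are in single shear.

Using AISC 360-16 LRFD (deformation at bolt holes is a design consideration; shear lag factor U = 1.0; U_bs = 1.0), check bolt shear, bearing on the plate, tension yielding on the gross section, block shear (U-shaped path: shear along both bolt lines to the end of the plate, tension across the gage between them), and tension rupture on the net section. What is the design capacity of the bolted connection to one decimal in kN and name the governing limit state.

239.6 kN (net-section rupture governs)

Bolt shear: A_b = π(22)²/4 = 380.13 mm². φR_n = 0.75 × 469 × 380.13 × 6 × 1 = 802.3 kN.
Bearing (10 mm plate, F_u = 450 MPa): end bolts L_c = 53 − 24/2 = 41, R_n = min(1.2×41×10×450, 2.4×22×10×450) = 221.4 kN/bolt; interior L_c = 67 − 24 = 43, R_n = 232.2 kN/bolt. φR_n = 0.75 × (2×221.4 + 4×232.2) = 1028.7 kN.
Tension yield (gross): A_g = 123×10 = 1230 mm². φR_n = 0.90 × 350 × 1230 = 387.5 kN.
Block shear: shear path 2×[53+2×67] = 2×187 mm, A_gv = 3740, A_nv = 2×(187 − 2.5×26)×10 = 2440 mm²; tension across gage: (59 − 1×26)×10 = 330 mm². R_n = min(0.6×450×2440, 0.6×350×3740) + 1.0×450×330 = min(658.8, 785.4) + 148.5 = 807.3 kN. φR_n = 0.75 × 807.3 = 605.5 kN.
Tension rupture (net): A_n = (123 − 2×26)×10 = 710 mm² (U = 1.0, A_e = A_n). φR_n = 0.75 × 450 × 710 = 239.6 kN.
Governing: min(802.3, 1028.7, 387.5, 605.5, 239.6) = 239.6 kN → net-section rupture.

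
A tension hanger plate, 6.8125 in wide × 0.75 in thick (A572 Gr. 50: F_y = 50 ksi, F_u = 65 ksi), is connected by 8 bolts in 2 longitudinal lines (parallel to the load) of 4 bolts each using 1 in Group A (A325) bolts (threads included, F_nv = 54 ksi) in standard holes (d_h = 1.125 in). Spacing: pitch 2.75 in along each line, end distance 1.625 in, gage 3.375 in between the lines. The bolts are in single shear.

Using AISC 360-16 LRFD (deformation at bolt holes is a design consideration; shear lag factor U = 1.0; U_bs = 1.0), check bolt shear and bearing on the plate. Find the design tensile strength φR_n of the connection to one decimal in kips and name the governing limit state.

254.5 kips (bolt shear governs)

Bolt shear: A_b = π(1)²/4 = 0.7854 in². φR_n = 0.75 × 54 × 0.7854 × 8 × 1 = 254.5 kips.
Bearing (0.75 in plate, F_u = 65 ksi): end bolts L_c = 1.625 − 1.125/2 = 1.0625, R_n = min(1.2×1.0625×0.75×65, 2.4×1×0.75×65) = 62.156 kips/bolt; interior L_c = 2.75 − 1.125 = 1.625, R_n = 95.063 kips/bolt. φR_n = 0.75 × (2×62.156 + 6×95.063) = 521.0 kips.
Governing: min(254.5, 521.0) = 254.5 kips → bolt shear.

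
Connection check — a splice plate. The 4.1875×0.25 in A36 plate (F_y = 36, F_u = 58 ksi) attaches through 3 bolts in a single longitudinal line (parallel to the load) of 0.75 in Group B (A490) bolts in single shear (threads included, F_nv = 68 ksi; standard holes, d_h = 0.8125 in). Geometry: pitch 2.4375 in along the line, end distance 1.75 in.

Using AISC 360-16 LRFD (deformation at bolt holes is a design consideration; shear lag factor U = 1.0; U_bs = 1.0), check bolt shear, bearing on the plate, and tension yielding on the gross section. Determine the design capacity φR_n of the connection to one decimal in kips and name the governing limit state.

33.9 kips (gross-section yield governs)

Bolt shear: A_b = π(0.75)²/4 = 0.44179 in². φR_n = 0.75 × 68 × 0.44179 × 3 × 1 = 67.6 kips.
Bearing (0.25 in plate, F_u = 58 ksi): end bolts L_c = 1.75 − 0.8125/2 = 1.34375, R_n = min(1.2×1.34375×0.25×58, 2.4×0.75×0.25×58) = 23.381 kips/bolt; interior L_c = 2.4375 − 0.8125 = 1.625, R_n = 26.1 kips/bolt. φR_n = 0.75 × (1×23.381 + 2×26.1) = 56.7 kips.
Tension yield (gross): A_g = 4.1875×0.25 = 1.0469 in². φR_n = 0.90 × 36 × 1.0469 = 33.9 kips.
Governing: min(67.6, 56.7, 33.9) = 33.9 kips → gross-section yield.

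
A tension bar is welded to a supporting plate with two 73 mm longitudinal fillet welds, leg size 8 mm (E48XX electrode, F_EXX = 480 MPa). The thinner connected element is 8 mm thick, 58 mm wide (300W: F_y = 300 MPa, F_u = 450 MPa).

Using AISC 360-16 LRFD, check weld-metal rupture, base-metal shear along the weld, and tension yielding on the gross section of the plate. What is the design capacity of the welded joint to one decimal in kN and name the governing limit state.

125.3 kN (gross-section yield governs)

Weld metal: throat = 0.707×8 = 5.656 mm, L = 2×73 = 146 mm. φR_n = 0.75 × 0.6 × 480 × 5.656 × 146 = 178.4 kN.
Base metal shear (8 mm plate): yield φR_n = 1.0×0.6×300×8×146 = 210.2 kN; rupture φR_n = 0.75×0.6×450×8×146 = 236.5 kN; take 210.2 kN (yield).
Tension yield (gross): A_g = 58×8 = 464 mm². φR_n = 0.90 × 300 × 464 = 125.3 kN.
Governing: min(178.4, 210.2, 125.3) = 125.3 kN → gross-section yield.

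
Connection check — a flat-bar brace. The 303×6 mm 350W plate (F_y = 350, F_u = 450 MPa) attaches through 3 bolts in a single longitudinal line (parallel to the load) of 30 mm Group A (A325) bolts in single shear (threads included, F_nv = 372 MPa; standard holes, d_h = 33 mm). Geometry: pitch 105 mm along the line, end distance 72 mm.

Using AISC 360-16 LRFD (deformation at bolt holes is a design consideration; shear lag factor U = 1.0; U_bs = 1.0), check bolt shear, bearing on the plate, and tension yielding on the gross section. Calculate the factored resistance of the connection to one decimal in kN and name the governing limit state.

Bolt shear: A_b = π(30)²/4 = 706.86 mm². φR_n = 0.75 × 372 × 706.86 × 3 × 1 = 591.6 kN.
Bearing (6 mm plate, F_u = 450 MPa): end bolts L_c = 72 − 33/2 = 55.5, R_n = min(1.2×55.5×6×450, 2.4×30×6×450) = 179.82 kN/bolt; interior L_c = 105 − 33 = 72, R_n = 194.4 kN/bolt. φR_n = 0.75 × (1×179.82 + 2×194.4) = 426.5 kN.
Tension yield (gross): A_g = 303×6 = 1818 mm². φR_n = 0.90 × 350 × 1818 = 572.7 kN.
Governing: min(591.6, 426.5, 572.7) = 426.5 kN → bearing.

426.5 kN (bearing governs)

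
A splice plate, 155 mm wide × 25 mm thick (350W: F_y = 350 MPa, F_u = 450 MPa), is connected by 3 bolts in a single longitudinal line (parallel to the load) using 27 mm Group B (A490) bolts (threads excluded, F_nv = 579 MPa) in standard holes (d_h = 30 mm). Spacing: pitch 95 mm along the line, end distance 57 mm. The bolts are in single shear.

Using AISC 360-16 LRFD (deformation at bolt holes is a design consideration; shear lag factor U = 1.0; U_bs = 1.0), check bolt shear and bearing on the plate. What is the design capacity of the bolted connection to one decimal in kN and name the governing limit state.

Bolt shear: A_b = π(27)²/4 = 572.56 mm². φR_n = 0.75 × 579 × 572.56 × 3 × 1 = 745.9 kN.
Bearing (25 mm plate, F_u = 450 MPa): end bolts L_c = 57 − 30/2 = 42, R_n = min(1.2×42×25×450, 2.4×27×25×450) = 567 kN/bolt; interior L_c = 95 − 30 = 65, R_n = 729 kN/bolt. φR_n = 0.75 × (1×567 + 2×729) = 1518.8 kN.
Governing: min(745.9, 1518.8) = 745.9 kN → bolt shear.

745.9 kN (bolt shear governs)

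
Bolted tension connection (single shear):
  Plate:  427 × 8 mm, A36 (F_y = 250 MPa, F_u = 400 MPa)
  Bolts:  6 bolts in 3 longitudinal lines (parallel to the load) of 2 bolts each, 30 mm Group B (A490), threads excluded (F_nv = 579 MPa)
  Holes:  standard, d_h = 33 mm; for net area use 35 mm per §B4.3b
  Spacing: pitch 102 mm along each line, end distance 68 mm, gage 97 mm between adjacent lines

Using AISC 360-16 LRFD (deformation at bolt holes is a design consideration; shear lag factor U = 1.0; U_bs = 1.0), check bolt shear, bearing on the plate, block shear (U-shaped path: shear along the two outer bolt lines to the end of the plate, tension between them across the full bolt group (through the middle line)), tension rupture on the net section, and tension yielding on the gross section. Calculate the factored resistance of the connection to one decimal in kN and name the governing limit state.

Bolt shear: A_b = π(30)²/4 = 706.86 mm². φR_n = 0.75 × 579 × 706.86 × 6 × 1 = 1841.7 kN.
Bearing (8 mm plate, F_u = 400 MPa): end bolts L_c = 68 − 33/2 = 51.5, R_n = min(1.2×51.5×8×400, 2.4×30×8×400) = 197.76 kN/bolt; interior L_c = 102 − 33 = 69, R_n = 230.4 kN/bolt. φR_n = 0.75 × (3×197.76 + 3×230.4) = 963.4 kN.
Block shear: shear path 2×[68+1×102] = 2×170 mm, A_gv = 2720, A_nv = 2×(170 − 1.5×35)×8 = 1880 mm²; tension across gage: (194 − 2×35)×8 = 992 mm². R_n = min(0.6×400×1880, 0.6×250×2720) + 1.0×400×992 = min(451.2, 408) + 396.8 = 804.8 kN. φR_n = 0.75 × 804.8 = 603.6 kN.
Tension rupture (net): A_n = (427 − 3×35)×8 = 2576 mm² (U = 1.0, A_e = A_n). φR_n = 0.75 × 400 × 2576 = 772.8 kN.
Tension yield (gross): A_g = 427×8 = 3416 mm². φR_n = 0.90 × 250 × 3416 = 768.6 kN.
Governing: min(1841.7, 963.4, 603.6, 772.8, 768.6) = 603.6 kN → block shear.

603.6 kN (block shear governs)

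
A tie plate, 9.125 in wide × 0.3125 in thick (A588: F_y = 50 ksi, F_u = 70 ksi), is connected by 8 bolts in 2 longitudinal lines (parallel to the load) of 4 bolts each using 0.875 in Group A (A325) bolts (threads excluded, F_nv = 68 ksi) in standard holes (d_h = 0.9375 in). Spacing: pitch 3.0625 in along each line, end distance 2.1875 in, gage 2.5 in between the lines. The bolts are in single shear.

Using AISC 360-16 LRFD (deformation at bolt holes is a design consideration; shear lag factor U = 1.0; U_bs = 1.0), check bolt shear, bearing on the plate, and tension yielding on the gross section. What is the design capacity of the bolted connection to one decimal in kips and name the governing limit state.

Bolt shear: A_b = π(0.875)²/4 = 0.60132 in². φR_n = 0.75 × 68 × 0.60132 × 8 × 1 = 245.3 kips.
Bearing (0.3125 in plate, F_u = 70 ksi): end bolts L_c = 2.1875 − 0.9375/2 = 1.71875, R_n = min(1.2×1.71875×0.3125×70, 2.4×0.875×0.3125×70) = 45.117 kips/bolt; interior L_c = 3.0625 − 0.9375 = 2.125, R_n = 45.938 kips/bolt. φR_n = 0.75 × (2×45.117 + 6×45.938) = 274.4 kips.
Tension yield (gross): A_g = 9.125×0.3125 = 2.8516 in². φR_n = 0.90 × 50 × 2.8516 = 128.3 kips.
Governing: min(245.3, 274.4, 128.3) = 128.3 kips → gross-section yield.

128.3 kips (gross-section yield governs)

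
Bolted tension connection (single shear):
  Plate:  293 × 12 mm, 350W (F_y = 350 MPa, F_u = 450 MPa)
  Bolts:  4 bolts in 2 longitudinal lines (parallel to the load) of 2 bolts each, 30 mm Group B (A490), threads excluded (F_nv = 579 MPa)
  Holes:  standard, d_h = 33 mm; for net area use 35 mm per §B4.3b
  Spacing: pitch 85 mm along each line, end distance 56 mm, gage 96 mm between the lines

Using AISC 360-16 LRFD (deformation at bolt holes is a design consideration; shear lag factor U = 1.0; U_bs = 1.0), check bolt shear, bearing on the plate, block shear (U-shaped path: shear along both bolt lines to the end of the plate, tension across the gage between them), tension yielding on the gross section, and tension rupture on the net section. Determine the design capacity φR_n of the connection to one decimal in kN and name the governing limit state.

Bolt shear: A_b = π(30)²/4 = 706.86 mm². φR_n = 0.75 × 579 × 706.86 × 4 × 1 = 1227.8 kN.
Bearing (12 mm plate, F_u = 450 MPa): end bolts L_c = 56 − 33/2 = 39.5, R_n = min(1.2×39.5×12×450, 2.4×30×12×450) = 255.96 kN/bolt; interior L_c = 85 − 33 = 52, R_n = 336.96 kN/bolt. φR_n = 0.75 × (2×255.96 + 2×336.96) = 889.4 kN.
Block shear: shear path 2×[56+1×85] = 2×141 mm, A_gv = 3384, A_nv = 2×(141 − 1.5×35)×12 = 2124 mm²; tension across gage: (96 − 1×35)×12 = 732 mm². R_n = min(0.6×450×2124, 0.6×350×3384) + 1.0×450×732 = min(573.48, 710.64) + 329.4 = 902.88 kN. φR_n = 0.75 × 902.88 = 677.2 kN.
Tension yield (gross): A_g = 293×12 = 3516 mm². φR_n = 0.90 × 350 × 3516 = 1107.5 kN.
Tension rupture (net): A_n = (293 − 2×35)×12 = 2676 mm² (U = 1.0, A_e = A_n). φR_n = 0.75 × 450 × 2676 = 903.2 kN.
Governing: min(1227.8, 889.4, 677.2, 1107.5, 903.2) = 677.2 kN → block shear.

677.2 kN (block shear governs)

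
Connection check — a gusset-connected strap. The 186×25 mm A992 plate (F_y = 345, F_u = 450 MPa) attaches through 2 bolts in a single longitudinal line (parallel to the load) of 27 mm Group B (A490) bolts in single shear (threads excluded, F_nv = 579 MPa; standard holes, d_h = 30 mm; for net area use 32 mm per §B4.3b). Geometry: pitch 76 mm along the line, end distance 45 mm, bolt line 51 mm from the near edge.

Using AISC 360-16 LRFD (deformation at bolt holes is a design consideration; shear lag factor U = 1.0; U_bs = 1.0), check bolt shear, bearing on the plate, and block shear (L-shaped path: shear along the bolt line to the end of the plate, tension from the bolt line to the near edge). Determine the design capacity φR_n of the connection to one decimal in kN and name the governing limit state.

497.3 kN (bolt shear governs)

Bolt shear: A_b = π(27)²/4 = 572.56 mm². φR_n = 0.75 × 579 × 572.56 × 2 × 1 = 497.3 kN.
Bearing (25 mm plate, F_u = 450 MPa): end bolts L_c = 45 − 30/2 = 30, R_n = min(1.2×30×25×450, 2.4×27×25×450) = 405 kN/bolt; interior L_c = 76 − 30 = 46, R_n = 621 kN/bolt. φR_n = 0.75 × (1×405 + 1×621) = 769.5 kN.
Block shear: shear path 1×[45+1×76] = 1×121 mm, A_gv = 3025, A_nv = 1×(121 − 1.5×32)×25 = 1825 mm²; tension to near edge: (51 − 0.5×32)×25 = 875 mm². R_n = min(0.6×450×1825, 0.6×345×3025) + 1.0×450×875 = min(492.75, 626.18) + 393.75 = 886.5 kN. φR_n = 0.75 × 886.5 = 664.9 kN.
Governing: min(497.3, 769.5, 664.9) = 497.3 kN → bolt shear.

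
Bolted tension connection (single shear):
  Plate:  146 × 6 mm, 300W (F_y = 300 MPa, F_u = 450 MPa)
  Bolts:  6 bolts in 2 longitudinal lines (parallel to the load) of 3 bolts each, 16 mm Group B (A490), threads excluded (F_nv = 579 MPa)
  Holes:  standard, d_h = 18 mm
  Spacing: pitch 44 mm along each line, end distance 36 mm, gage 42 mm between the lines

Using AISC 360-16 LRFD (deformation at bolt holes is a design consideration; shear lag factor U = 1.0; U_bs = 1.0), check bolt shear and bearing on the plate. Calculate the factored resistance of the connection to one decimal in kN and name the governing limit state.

Bolt shear: A_b = π(16)²/4 = 201.06 mm². φR_n = 0.75 × 579 × 201.06 × 6 × 1 = 523.9 kN.
Bearing (6 mm plate, F_u = 450 MPa): end bolts L_c = 36 − 18/2 = 27, R_n = min(1.2×27×6×450, 2.4×16×6×450) = 87.48 kN/bolt; interior L_c = 44 − 18 = 26, R_n = 84.24 kN/bolt. φR_n = 0.75 × (2×87.48 + 4×84.24) = 383.9 kN.
Governing: min(523.9, 383.9) = 383.9 kN → bearing.

383.9 kN (bearing governs)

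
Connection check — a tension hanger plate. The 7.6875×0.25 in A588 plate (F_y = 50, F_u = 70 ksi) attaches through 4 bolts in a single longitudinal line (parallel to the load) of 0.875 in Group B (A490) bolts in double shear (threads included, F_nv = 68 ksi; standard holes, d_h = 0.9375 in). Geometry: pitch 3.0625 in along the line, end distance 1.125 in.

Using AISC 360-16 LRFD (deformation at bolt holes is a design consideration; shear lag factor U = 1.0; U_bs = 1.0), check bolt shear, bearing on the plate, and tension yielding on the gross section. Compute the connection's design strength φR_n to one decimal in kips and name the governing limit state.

Bolt shear: A_b = π(0.875)²/4 = 0.60132 in². φR_n = 0.75 × 68 × 0.60132 × 4 × 2 = 245.3 kips.
Bearing (0.25 in plate, F_u = 70 ksi): end bolts L_c = 1.125 − 0.9375/2 = 0.65625, R_n = min(1.2×0.65625×0.25×70, 2.4×0.875×0.25×70) = 13.781 kips/bolt; interior L_c = 3.0625 − 0.9375 = 2.125, R_n = 36.75 kips/bolt. φR_n = 0.75 × (1×13.781 + 3×36.75) = 93.0 kips.
Tension yield (gross): A_g = 7.6875×0.25 = 1.9219 in². φR_n = 0.90 × 50 × 1.9219 = 86.5 kips.
Governing: min(245.3, 93.0, 86.5) = 86.5 kips → gross-section yield.

86.5 kips (gross-section yield governs)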